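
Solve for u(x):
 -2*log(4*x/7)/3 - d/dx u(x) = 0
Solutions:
 u(x) = C1 - 2*x*log(x)/3 - 2*x*log(2) + 2*x/3 + 2*x*log(14)/3


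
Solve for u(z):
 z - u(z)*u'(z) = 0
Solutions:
 u(z) = -sqrt(C1 + z^2)
 u(z) = sqrt(C1 + z^2)


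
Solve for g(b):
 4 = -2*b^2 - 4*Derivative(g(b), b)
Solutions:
 g(b) = C1 - b^3/6 - b


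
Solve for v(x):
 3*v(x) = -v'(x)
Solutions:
 v(x) = C1*exp(-3*x)


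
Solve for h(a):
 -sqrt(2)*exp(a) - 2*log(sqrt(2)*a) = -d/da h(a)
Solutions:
 h(a) = C1 + 2*a*log(a) + a*(-2 + log(2)) + sqrt(2)*exp(a)


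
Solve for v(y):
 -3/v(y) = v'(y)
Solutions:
 v(y) = -sqrt(C1 - 6*y)
 v(y) = sqrt(C1 - 6*y)


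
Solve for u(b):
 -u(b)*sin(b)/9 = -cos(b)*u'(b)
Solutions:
 u(b) = C1/cos(b)^(1/9)


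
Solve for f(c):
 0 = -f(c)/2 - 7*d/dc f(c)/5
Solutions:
 f(c) = C1*exp(-5*c/14)


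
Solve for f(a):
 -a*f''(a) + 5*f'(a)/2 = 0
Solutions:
 f(a) = C1 + C2*a^(7/2)


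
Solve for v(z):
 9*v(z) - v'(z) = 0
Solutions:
 v(z) = C1*exp(9*z)


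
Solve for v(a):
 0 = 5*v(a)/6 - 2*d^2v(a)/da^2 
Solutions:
 v(a) = C1*exp(-sqrt(15)*a/6) + C2*exp(sqrt(15)*a/6)


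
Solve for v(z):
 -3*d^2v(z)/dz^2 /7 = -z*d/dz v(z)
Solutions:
 v(z) = C1 + C2*erfi(sqrt(42)*z/6)


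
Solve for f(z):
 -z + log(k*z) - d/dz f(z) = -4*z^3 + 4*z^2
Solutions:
 f(z) = C1 + z^4 - 4*z^3/3 - z^2/2 + z*log(k*z) - z


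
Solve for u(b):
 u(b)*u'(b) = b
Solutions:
 u(b) = -sqrt(C1 + b^2)
 u(b) = sqrt(C1 + b^2)


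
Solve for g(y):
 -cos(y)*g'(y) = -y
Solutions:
 g(y) = C1 + Integral(y/cos(y), y)


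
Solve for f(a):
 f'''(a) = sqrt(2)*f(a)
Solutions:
 f(a) = C3*exp(2^(1/6)*a) + (C1*sin(2^(1/6)*sqrt(3)*a/2) + C2*cos(2^(1/6)*sqrt(3)*a/2))*exp(-2^(1/6)*a/2)


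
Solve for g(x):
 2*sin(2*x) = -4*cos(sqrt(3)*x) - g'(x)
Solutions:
 g(x) = C1 - 4*sqrt(3)*sin(sqrt(3)*x)/3 + cos(2*x)


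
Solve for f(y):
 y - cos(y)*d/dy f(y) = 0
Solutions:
 f(y) = C1 + Integral(y/cos(y), y)


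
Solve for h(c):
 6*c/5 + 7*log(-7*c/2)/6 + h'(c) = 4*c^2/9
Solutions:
 h(c) = C1 + 4*c^3/27 - 3*c^2/5 - 7*c*log(-c)/6 + 7*c*(-log(7) + log(2) + 1)/6


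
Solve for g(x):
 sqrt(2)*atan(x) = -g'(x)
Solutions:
 g(x) = C1 - sqrt(2)*(x*atan(x) - log(x^2 + 1)/2)


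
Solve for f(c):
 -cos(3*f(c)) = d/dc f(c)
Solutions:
 f(c) = -asin((C1 + exp(6*c))/(C1 - exp(6*c)))/3 + pi/3
 f(c) = asin((C1 + exp(6*c))/(C1 - exp(6*c)))/3


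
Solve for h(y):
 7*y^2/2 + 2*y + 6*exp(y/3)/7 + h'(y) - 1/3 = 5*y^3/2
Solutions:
 h(y) = C1 + 5*y^4/8 - 7*y^3/6 - y^2 + y/3 - 18*exp(y/3)/7


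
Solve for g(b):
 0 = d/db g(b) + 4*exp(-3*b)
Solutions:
 g(b) = C1 + 4*exp(-3*b)/3


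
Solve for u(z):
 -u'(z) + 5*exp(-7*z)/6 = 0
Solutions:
 u(z) = C1 - 5*exp(-7*z)/42


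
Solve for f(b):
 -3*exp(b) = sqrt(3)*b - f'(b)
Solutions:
 f(b) = C1 + sqrt(3)*b^2/2 + 3*exp(b)


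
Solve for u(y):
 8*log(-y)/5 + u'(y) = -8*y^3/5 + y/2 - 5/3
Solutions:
 u(y) = C1 - 2*y^4/5 + y^2/4 - 8*y*log(-y)/5 - y/15


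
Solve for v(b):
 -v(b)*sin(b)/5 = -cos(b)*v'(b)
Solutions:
 v(b) = C1/cos(b)^(1/5)


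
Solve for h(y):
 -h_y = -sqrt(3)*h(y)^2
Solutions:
 h(y) = -1/(C1 + sqrt(3)*y)


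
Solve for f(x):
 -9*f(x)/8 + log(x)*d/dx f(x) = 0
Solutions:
 f(x) = C1*exp(9*li(x)/8)


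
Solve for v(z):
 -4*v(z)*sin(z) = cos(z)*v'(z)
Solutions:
 v(z) = C1*cos(z)^4


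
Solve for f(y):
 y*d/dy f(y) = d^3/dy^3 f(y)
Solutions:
 f(y) = C1 + Integral(C2*airyai(y) + C3*airybi(y), y)


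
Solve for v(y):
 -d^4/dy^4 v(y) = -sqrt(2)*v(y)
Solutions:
 v(y) = C1*exp(-2^(1/8)*y) + C2*exp(2^(1/8)*y) + C3*sin(2^(1/8)*y) + C4*cos(2^(1/8)*y)


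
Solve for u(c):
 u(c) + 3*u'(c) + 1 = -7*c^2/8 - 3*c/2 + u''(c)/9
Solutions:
 u(c) = C1*exp(3*c*(9 - sqrt(85))/2) + C2*exp(3*c*(9 + sqrt(85))/2) - 7*c^2/8 + 15*c/4 - 112/9


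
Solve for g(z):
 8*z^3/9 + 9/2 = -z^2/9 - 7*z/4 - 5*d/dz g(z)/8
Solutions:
 g(z) = C1 - 16*z^4/45 - 8*z^3/135 - 7*z^2/5 - 36*z/5


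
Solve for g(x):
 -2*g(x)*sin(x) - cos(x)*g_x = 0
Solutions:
 g(x) = C1*cos(x)^2


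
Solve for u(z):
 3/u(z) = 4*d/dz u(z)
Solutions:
 u(z) = -sqrt(C1 + 6*z)/2
 u(z) = sqrt(C1 + 6*z)/2


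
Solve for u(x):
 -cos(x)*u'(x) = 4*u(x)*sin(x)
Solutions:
 u(x) = C1*cos(x)^4


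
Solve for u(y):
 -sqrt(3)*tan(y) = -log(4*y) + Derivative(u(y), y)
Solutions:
 u(y) = C1 + y*log(y) - y + 2*y*log(2) + sqrt(3)*log(cos(y))


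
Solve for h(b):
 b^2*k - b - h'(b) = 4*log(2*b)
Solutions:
 h(b) = C1 + b^3*k/3 - b^2/2 - 4*b*log(b) - b*log(16) + 4*b


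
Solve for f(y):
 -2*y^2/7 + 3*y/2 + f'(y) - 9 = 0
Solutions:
 f(y) = C1 + 2*y^3/21 - 3*y^2/4 + 9*y


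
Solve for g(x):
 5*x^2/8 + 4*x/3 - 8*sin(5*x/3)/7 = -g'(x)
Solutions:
 g(x) = C1 - 5*x^3/24 - 2*x^2/3 - 24*cos(5*x/3)/35


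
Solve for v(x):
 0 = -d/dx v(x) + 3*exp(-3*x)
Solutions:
 v(x) = C1 - exp(-3*x)


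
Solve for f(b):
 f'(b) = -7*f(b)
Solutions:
 f(b) = C1*exp(-7*b)


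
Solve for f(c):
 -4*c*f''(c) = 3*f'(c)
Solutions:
 f(c) = C1 + C2*c^(1/4)


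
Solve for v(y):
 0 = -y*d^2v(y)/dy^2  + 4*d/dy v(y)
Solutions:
 v(y) = C1 + C2*y^5


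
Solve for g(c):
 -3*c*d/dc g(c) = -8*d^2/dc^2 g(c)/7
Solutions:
 g(c) = C1 + C2*erfi(sqrt(21)*c/4)


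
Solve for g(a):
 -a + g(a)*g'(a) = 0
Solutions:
 g(a) = -sqrt(C1 + a^2)
 g(a) = sqrt(C1 + a^2)


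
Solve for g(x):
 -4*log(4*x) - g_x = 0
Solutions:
 g(x) = C1 - 4*x*log(x) - x*log(256) + 4*x


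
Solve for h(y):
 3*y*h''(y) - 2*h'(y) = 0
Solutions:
 h(y) = C1 + C2*y^(5/3)


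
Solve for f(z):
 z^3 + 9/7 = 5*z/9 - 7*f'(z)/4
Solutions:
 f(z) = C1 - z^4/7 + 10*z^2/63 - 36*z/49


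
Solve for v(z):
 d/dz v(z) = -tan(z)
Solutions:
 v(z) = C1 + log(cos(z))


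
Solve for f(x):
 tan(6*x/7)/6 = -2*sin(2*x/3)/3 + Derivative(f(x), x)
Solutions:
 f(x) = C1 - 7*log(cos(6*x/7))/36 - cos(2*x/3)


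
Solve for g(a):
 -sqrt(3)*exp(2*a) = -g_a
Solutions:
 g(a) = C1 + sqrt(3)*exp(2*a)/2


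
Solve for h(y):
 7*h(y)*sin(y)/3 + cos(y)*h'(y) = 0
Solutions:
 h(y) = C1*cos(y)^(7/3)


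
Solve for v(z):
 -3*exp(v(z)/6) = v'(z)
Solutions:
 v(z) = 6*log(1/(C1 + 3*z)) + 6*log(6)


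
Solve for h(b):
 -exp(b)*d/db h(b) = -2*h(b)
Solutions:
 h(b) = C1*exp(-2*exp(-b))


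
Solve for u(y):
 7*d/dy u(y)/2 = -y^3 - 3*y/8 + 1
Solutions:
 u(y) = C1 - y^4/14 - 3*y^2/56 + 2*y/7


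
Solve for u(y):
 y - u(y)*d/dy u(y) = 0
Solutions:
 u(y) = -sqrt(C1 + y^2)
 u(y) = sqrt(C1 + y^2)


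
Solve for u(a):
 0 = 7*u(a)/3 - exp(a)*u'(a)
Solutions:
 u(a) = C1*exp(-7*exp(-a)/3)


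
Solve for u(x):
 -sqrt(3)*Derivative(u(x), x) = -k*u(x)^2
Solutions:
 u(x) = -3/(C1 + sqrt(3)*k*x)


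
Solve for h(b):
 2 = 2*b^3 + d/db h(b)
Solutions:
 h(b) = C1 - b^4/2 + 2*b


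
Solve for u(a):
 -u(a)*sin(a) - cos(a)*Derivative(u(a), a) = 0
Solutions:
 u(a) = C1*cos(a)


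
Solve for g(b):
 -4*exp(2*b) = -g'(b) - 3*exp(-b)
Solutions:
 g(b) = C1 + 2*exp(2*b) + 3*exp(-b)


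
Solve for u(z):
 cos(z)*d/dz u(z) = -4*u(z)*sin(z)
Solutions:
 u(z) = C1*cos(z)^4


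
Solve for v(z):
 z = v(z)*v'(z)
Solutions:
 v(z) = -sqrt(C1 + z^2)
 v(z) = sqrt(C1 + z^2)


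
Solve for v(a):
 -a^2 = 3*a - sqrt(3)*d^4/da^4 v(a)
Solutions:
 v(a) = C1 + C2*a + C3*a^2 + C4*a^3 + sqrt(3)*a^6/1080 + sqrt(3)*a^5/120


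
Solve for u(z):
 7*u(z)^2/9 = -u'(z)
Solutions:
 u(z) = 9/(C1 + 7*z)


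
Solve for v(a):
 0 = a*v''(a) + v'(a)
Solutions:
 v(a) = C1 + C2*log(a)


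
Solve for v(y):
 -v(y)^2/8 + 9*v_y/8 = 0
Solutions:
 v(y) = -9/(C1 + y)


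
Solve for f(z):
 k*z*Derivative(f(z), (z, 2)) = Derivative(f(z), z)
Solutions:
 f(z) = C1 + z^(((re(k) + 1)*re(k) + im(k)^2)/(re(k)^2 + im(k)^2))*(C2*sin(log(z)*Abs(im(k))/(re(k)^2 + im(k)^2)) + C3*cos(log(z)*im(k)/(re(k)^2 + im(k)^2)))


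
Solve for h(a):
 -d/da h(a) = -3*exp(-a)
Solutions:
 h(a) = C1 - 3*exp(-a)


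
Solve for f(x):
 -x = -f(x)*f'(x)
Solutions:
 f(x) = -sqrt(C1 + x^2)
 f(x) = sqrt(C1 + x^2)


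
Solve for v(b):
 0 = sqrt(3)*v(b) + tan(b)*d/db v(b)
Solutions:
 v(b) = C1/sin(b)^(sqrt(3))


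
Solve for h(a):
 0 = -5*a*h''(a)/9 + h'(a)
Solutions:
 h(a) = C1 + C2*a^(14/5)


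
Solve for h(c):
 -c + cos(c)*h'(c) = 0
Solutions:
 h(c) = C1 + Integral(c/cos(c), c)


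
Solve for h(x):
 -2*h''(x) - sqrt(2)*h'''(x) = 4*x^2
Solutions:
 h(x) = C1 + C2*x + C3*exp(-sqrt(2)*x) - x^4/6 + sqrt(2)*x^3/3 - x^2


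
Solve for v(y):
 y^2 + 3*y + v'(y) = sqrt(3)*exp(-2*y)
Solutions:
 v(y) = C1 - y^3/3 - 3*y^2/2 - sqrt(3)*exp(-2*y)/2


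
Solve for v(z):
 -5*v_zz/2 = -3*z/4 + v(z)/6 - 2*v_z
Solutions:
 v(z) = C1*exp(z*(6 - sqrt(21))/15) + C2*exp(z*(sqrt(21) + 6)/15) + 9*z/2 + 54


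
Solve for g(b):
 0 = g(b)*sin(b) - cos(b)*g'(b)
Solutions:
 g(b) = C1/cos(b)


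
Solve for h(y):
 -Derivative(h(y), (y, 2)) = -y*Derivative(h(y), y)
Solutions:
 h(y) = C1 + C2*erfi(sqrt(2)*y/2)


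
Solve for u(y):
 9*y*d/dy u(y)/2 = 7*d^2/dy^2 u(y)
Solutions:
 u(y) = C1 + C2*erfi(3*sqrt(7)*y/14)


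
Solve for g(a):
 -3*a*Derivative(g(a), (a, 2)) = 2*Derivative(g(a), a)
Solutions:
 g(a) = C1 + C2*a^(1/3)


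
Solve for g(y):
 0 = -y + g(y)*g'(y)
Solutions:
 g(y) = -sqrt(C1 + y^2)
 g(y) = sqrt(C1 + y^2)


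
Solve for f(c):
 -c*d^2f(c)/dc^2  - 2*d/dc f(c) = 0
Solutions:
 f(c) = C1 + C2/c


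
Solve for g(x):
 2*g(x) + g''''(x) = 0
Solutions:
 g(x) = (C1*sin(2^(3/4)*x/2) + C2*cos(2^(3/4)*x/2))*exp(-2^(3/4)*x/2) + (C3*sin(2^(3/4)*x/2) + C4*cos(2^(3/4)*x/2))*exp(2^(3/4)*x/2)


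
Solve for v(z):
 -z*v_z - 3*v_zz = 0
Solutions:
 v(z) = C1 + C2*erf(sqrt(6)*z/6)


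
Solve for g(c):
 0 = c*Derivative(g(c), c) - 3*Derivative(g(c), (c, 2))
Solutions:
 g(c) = C1 + C2*erfi(sqrt(6)*c/6)


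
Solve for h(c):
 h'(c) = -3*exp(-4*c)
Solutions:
 h(c) = C1 + 3*exp(-4*c)/4


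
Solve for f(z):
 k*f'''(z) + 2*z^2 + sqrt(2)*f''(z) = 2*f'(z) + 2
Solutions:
 f(z) = C1 + C2*exp(sqrt(2)*z*(sqrt(4*k + 1) - 1)/(2*k)) + C3*exp(-sqrt(2)*z*(sqrt(4*k + 1) + 1)/(2*k)) + k*z + z^3/3 + sqrt(2)*z^2/2


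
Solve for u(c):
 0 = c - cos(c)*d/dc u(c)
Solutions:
 u(c) = C1 + Integral(c/cos(c), c)


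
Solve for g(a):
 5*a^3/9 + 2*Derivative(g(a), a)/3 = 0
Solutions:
 g(a) = C1 - 5*a^4/24


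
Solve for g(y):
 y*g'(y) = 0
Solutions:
 g(y) = C1


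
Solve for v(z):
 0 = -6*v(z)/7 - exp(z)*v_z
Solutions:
 v(z) = C1*exp(6*exp(-z)/7)


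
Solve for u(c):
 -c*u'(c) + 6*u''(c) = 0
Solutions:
 u(c) = C1 + C2*erfi(sqrt(3)*c/6)


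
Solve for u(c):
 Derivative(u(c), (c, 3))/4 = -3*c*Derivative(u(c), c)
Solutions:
 u(c) = C1 + Integral(C2*airyai(-12^(1/3)*c) + C3*airybi(-12^(1/3)*c), c)


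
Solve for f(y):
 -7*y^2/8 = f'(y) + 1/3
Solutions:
 f(y) = C1 - 7*y^3/24 - y/3


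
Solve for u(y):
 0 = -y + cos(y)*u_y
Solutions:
 u(y) = C1 + Integral(y/cos(y), y)


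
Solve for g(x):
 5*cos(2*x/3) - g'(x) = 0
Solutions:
 g(x) = C1 + 15*sin(2*x/3)/2


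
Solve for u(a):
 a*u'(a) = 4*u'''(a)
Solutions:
 u(a) = C1 + Integral(C2*airyai(2^(1/3)*a/2) + C3*airybi(2^(1/3)*a/2), a)


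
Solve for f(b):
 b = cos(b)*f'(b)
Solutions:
 f(b) = C1 + Integral(b/cos(b), b)


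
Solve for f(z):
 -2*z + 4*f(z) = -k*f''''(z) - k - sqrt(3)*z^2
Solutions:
 f(z) = C1*exp(-sqrt(2)*z*(-1/k)^(1/4)) + C2*exp(sqrt(2)*z*(-1/k)^(1/4)) + C3*exp(-sqrt(2)*I*z*(-1/k)^(1/4)) + C4*exp(sqrt(2)*I*z*(-1/k)^(1/4)) - k/4 - sqrt(3)*z^2/4 + z/2


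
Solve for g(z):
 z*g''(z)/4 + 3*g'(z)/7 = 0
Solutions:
 g(z) = C1 + C2/z^(5/7)


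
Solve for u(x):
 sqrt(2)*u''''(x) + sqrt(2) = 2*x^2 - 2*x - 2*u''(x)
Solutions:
 u(x) = C1 + C2*x + C3*sin(2^(1/4)*x) + C4*cos(2^(1/4)*x) + x^4/12 - x^3/6 - 3*sqrt(2)*x^2/4


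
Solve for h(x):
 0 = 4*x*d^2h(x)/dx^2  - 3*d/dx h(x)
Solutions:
 h(x) = C1 + C2*x^(7/4)


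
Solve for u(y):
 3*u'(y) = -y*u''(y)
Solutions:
 u(y) = C1 + C2/y^2


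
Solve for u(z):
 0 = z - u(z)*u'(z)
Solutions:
 u(z) = -sqrt(C1 + z^2)
 u(z) = sqrt(C1 + z^2)


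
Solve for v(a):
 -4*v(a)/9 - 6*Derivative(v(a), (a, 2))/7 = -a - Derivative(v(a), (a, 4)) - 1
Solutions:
 v(a) = C1*exp(-sqrt(21)*a*sqrt(9 + sqrt(277))/21) + C2*exp(sqrt(21)*a*sqrt(9 + sqrt(277))/21) + C3*sin(sqrt(21)*a*sqrt(-9 + sqrt(277))/21) + C4*cos(sqrt(21)*a*sqrt(-9 + sqrt(277))/21) + 9*a/4 + 9/4


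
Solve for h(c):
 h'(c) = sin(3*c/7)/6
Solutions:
 h(c) = C1 - 7*cos(3*c/7)/18


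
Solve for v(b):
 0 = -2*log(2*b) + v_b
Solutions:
 v(b) = C1 + 2*b*log(b) - 2*b + b*log(4)


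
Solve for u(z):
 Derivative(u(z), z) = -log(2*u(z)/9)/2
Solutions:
 2*Integral(1/(log(_y) - 2*log(3) + log(2)), (_y, u(z))) = C1 - z


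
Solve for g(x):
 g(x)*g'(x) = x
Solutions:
 g(x) = -sqrt(C1 + x^2)
 g(x) = sqrt(C1 + x^2)


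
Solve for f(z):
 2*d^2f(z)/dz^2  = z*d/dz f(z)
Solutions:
 f(z) = C1 + C2*erfi(z/2)


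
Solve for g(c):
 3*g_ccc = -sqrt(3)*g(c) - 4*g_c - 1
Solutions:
 g(c) = C1*exp(2^(1/3)*3^(1/6)*c*(-24/(27 + sqrt(1497))^(1/3) + 2^(1/3)*3^(2/3)*(27 + sqrt(1497))^(1/3))/36)*sin(c*(8*18^(1/3)/(27 + sqrt(1497))^(1/3) + 12^(1/3)*(27 + sqrt(1497))^(1/3))/12) + C2*exp(2^(1/3)*3^(1/6)*c*(-24/(27 + sqrt(1497))^(1/3) + 2^(1/3)*3^(2/3)*(27 + sqrt(1497))^(1/3))/36)*cos(c*(8*18^(1/3)/(27 + sqrt(1497))^(1/3) + 12^(1/3)*(27 + sqrt(1497))^(1/3))/12) + C3*exp(-2^(1/3)*3^(1/6)*c*(-24/(27 + sqrt(1497))^(1/3) + 2^(1/3)*3^(2/3)*(27 + sqrt(1497))^(1/3))/18) - sqrt(3)/3


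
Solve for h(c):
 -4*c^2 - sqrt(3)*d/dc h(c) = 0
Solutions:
 h(c) = C1 - 4*sqrt(3)*c^3/9


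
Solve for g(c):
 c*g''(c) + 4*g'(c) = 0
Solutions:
 g(c) = C1 + C2/c^3


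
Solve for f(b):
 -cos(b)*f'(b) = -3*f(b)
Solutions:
 f(b) = C1*(sin(b) + 1)^(3/2)/(sin(b) - 1)^(3/2)


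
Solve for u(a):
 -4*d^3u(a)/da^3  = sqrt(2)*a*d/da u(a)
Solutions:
 u(a) = C1 + Integral(C2*airyai(-sqrt(2)*a/2) + C3*airybi(-sqrt(2)*a/2), a)


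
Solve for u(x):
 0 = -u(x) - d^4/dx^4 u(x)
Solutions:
 u(x) = (C1*sin(sqrt(2)*x/2) + C2*cos(sqrt(2)*x/2))*exp(-sqrt(2)*x/2) + (C3*sin(sqrt(2)*x/2) + C4*cos(sqrt(2)*x/2))*exp(sqrt(2)*x/2)


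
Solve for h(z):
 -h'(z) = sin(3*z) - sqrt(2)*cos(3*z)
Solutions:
 h(z) = C1 + sqrt(2)*sin(3*z)/3 + cos(3*z)/3


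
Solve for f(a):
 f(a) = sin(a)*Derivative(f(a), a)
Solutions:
 f(a) = C1*sqrt(cos(a) - 1)/sqrt(cos(a) + 1)


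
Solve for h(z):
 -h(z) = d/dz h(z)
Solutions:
 h(z) = C1*exp(-z)


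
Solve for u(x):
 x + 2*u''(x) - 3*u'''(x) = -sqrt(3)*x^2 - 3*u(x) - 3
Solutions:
 u(x) = C1*exp(x*(-2^(2/3)*(27*sqrt(761) + 745)^(1/3) - 8*2^(1/3)/(27*sqrt(761) + 745)^(1/3) + 8)/36)*sin(2^(1/3)*sqrt(3)*x*(-2^(1/3)*(27*sqrt(761) + 745)^(1/3) + 8/(27*sqrt(761) + 745)^(1/3))/36) + C2*exp(x*(-2^(2/3)*(27*sqrt(761) + 745)^(1/3) - 8*2^(1/3)/(27*sqrt(761) + 745)^(1/3) + 8)/36)*cos(2^(1/3)*sqrt(3)*x*(-2^(1/3)*(27*sqrt(761) + 745)^(1/3) + 8/(27*sqrt(761) + 745)^(1/3))/36) + C3*exp(x*(8*2^(1/3)/(27*sqrt(761) + 745)^(1/3) + 4 + 2^(2/3)*(27*sqrt(761) + 745)^(1/3))/18) - sqrt(3)*x^2/3 - x/3 - 1 + 4*sqrt(3)/9


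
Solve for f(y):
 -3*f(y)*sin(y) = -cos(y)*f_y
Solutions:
 f(y) = C1/cos(y)^3


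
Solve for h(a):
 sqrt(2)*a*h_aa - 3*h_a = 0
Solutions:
 h(a) = C1 + C2*a^(1 + 3*sqrt(2)/2)


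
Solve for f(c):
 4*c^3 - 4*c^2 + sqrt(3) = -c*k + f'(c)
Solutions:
 f(c) = C1 + c^4 - 4*c^3/3 + c^2*k/2 + sqrt(3)*c


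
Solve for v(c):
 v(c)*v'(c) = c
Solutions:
 v(c) = -sqrt(C1 + c^2)
 v(c) = sqrt(C1 + c^2)


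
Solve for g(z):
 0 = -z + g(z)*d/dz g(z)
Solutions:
 g(z) = -sqrt(C1 + z^2)
 g(z) = sqrt(C1 + z^2)


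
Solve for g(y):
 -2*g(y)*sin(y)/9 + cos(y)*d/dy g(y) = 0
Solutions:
 g(y) = C1/cos(y)^(2/9)


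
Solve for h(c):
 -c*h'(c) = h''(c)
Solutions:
 h(c) = C1 + C2*erf(sqrt(2)*c/2)


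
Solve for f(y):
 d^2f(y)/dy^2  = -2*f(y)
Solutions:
 f(y) = C1*sin(sqrt(2)*y) + C2*cos(sqrt(2)*y)


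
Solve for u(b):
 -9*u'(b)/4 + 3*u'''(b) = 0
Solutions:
 u(b) = C1 + C2*exp(-sqrt(3)*b/2) + C3*exp(sqrt(3)*b/2)


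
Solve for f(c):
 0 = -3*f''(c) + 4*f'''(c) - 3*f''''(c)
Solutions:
 f(c) = C1 + C2*c + (C3*sin(sqrt(5)*c/3) + C4*cos(sqrt(5)*c/3))*exp(2*c/3)


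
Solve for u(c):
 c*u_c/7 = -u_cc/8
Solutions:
 u(c) = C1 + C2*erf(2*sqrt(7)*c/7)


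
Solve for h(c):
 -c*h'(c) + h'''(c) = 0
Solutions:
 h(c) = C1 + Integral(C2*airyai(c) + C3*airybi(c), c)


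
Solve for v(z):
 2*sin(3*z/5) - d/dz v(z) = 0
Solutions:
 v(z) = C1 - 10*cos(3*z/5)/3


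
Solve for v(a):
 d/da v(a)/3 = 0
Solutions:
 v(a) = C1


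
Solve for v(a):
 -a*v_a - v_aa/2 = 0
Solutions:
 v(a) = C1 + C2*erf(a)


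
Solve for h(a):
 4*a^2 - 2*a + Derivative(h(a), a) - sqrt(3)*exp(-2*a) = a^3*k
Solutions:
 h(a) = C1 + a^4*k/4 - 4*a^3/3 + a^2 - sqrt(3)*exp(-2*a)/2


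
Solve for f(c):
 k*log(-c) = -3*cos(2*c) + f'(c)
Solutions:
 f(c) = C1 + c*k*(log(-c) - 1) + 3*sin(2*c)/2


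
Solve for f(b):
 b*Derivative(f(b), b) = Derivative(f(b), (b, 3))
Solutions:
 f(b) = C1 + Integral(C2*airyai(b) + C3*airybi(b), b)


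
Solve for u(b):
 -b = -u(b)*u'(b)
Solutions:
 u(b) = -sqrt(C1 + b^2)
 u(b) = sqrt(C1 + b^2)


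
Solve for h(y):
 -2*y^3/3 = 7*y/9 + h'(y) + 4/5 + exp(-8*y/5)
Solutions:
 h(y) = C1 - y^4/6 - 7*y^2/18 - 4*y/5 + 5*exp(-8*y/5)/8


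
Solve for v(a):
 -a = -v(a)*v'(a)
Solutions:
 v(a) = -sqrt(C1 + a^2)
 v(a) = sqrt(C1 + a^2)


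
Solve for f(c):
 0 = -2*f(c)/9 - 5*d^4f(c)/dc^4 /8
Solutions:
 f(c) = (C1*sin(5^(3/4)*sqrt(6)*c/15) + C2*cos(5^(3/4)*sqrt(6)*c/15))*exp(-5^(3/4)*sqrt(6)*c/15) + (C3*sin(5^(3/4)*sqrt(6)*c/15) + C4*cos(5^(3/4)*sqrt(6)*c/15))*exp(5^(3/4)*sqrt(6)*c/15)


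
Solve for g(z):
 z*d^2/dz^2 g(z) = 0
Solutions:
 g(z) = C1 + C2*z


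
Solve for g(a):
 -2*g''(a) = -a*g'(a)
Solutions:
 g(a) = C1 + C2*erfi(a/2)


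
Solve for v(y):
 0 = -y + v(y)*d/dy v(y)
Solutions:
 v(y) = -sqrt(C1 + y^2)
 v(y) = sqrt(C1 + y^2)


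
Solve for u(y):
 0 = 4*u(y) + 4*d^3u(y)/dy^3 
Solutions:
 u(y) = C3*exp(-y) + (C1*sin(sqrt(3)*y/2) + C2*cos(sqrt(3)*y/2))*exp(y/2)


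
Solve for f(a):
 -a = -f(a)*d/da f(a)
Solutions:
 f(a) = -sqrt(C1 + a^2)
 f(a) = sqrt(C1 + a^2)


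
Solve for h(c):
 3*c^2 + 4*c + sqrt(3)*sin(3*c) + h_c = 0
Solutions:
 h(c) = C1 - c^3 - 2*c^2 + sqrt(3)*cos(3*c)/3


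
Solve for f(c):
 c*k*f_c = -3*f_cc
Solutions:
 f(c) = Piecewise((-sqrt(6)*sqrt(pi)*C1*erf(sqrt(6)*c*sqrt(k)/6)/(2*sqrt(k)) - C2, (k > 0) | (k < 0)), (-C1*c - C2, True))


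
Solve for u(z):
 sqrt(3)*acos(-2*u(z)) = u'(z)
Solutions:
 Integral(1/acos(-2*_y), (_y, u(z))) = C1 + sqrt(3)*z


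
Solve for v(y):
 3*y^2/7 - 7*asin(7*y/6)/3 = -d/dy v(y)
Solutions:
 v(y) = C1 - y^3/7 + 7*y*asin(7*y/6)/3 + sqrt(36 - 49*y^2)/3


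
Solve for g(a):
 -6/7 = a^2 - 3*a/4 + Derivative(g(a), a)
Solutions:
 g(a) = C1 - a^3/3 + 3*a^2/8 - 6*a/7


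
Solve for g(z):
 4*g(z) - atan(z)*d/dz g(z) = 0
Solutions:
 g(z) = C1*exp(4*Integral(1/atan(z), z))


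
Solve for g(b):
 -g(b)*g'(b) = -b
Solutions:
 g(b) = -sqrt(C1 + b^2)
 g(b) = sqrt(C1 + b^2)


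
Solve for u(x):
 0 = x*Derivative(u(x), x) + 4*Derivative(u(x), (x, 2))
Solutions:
 u(x) = C1 + C2*erf(sqrt(2)*x/4)


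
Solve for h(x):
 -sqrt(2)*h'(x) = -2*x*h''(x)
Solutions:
 h(x) = C1 + C2*x^(sqrt(2)/2 + 1)


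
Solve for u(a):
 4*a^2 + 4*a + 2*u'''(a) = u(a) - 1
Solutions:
 u(a) = C3*exp(2^(2/3)*a/2) + 4*a^2 + 4*a + (C1*sin(2^(2/3)*sqrt(3)*a/4) + C2*cos(2^(2/3)*sqrt(3)*a/4))*exp(-2^(2/3)*a/4) + 1


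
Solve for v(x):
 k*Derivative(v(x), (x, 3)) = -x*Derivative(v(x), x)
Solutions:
 v(x) = C1 + Integral(C2*airyai(x*(-1/k)^(1/3)) + C3*airybi(x*(-1/k)^(1/3)), x)


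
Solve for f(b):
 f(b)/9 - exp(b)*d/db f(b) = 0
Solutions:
 f(b) = C1*exp(-exp(-b)/9)


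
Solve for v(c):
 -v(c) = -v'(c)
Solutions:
 v(c) = C1*exp(c)


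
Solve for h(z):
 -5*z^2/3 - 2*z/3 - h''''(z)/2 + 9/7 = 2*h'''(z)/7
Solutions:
 h(z) = C1 + C2*z + C3*z^2 + C4*exp(-4*z/7) - 7*z^5/72 + 217*z^4/288 - 1303*z^3/288


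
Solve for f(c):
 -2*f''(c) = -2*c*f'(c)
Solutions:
 f(c) = C1 + C2*erfi(sqrt(2)*c/2)


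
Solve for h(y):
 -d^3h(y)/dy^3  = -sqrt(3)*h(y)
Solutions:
 h(y) = C3*exp(3^(1/6)*y) + (C1*sin(3^(2/3)*y/2) + C2*cos(3^(2/3)*y/2))*exp(-3^(1/6)*y/2)


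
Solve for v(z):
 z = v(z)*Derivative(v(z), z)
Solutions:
 v(z) = -sqrt(C1 + z^2)
 v(z) = sqrt(C1 + z^2)


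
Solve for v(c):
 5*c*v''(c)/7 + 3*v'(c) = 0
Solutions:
 v(c) = C1 + C2/c^(16/5)


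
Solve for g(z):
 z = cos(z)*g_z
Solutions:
 g(z) = C1 + Integral(z/cos(z), z)


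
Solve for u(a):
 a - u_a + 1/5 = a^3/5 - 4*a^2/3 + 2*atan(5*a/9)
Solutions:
 u(a) = C1 - a^4/20 + 4*a^3/9 + a^2/2 - 2*a*atan(5*a/9) + a/5 + 9*log(25*a^2 + 81)/5


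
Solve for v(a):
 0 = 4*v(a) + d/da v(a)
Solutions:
 v(a) = C1*exp(-4*a)


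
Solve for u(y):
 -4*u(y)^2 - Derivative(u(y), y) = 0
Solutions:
 u(y) = 1/(C1 + 4*y)


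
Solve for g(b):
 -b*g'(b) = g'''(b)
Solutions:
 g(b) = C1 + Integral(C2*airyai(-b) + C3*airybi(-b), b)


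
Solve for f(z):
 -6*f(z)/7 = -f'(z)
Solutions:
 f(z) = C1*exp(6*z/7)


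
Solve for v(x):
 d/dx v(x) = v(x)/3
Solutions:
 v(x) = C1*exp(x/3)


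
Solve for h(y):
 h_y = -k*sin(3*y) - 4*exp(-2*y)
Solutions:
 h(y) = C1 + k*cos(3*y)/3 + 2*exp(-2*y)


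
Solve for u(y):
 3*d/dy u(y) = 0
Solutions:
 u(y) = C1


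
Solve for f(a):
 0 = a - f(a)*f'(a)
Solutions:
 f(a) = -sqrt(C1 + a^2)
 f(a) = sqrt(C1 + a^2)


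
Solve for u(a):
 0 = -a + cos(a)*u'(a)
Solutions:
 u(a) = C1 + Integral(a/cos(a), a)


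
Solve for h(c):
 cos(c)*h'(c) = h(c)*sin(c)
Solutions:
 h(c) = C1/cos(c)


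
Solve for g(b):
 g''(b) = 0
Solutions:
 g(b) = C1 + C2*b


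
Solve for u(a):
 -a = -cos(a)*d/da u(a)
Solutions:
 u(a) = C1 + Integral(a/cos(a), a)


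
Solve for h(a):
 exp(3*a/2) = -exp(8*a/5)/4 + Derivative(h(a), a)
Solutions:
 h(a) = C1 + 5*exp(8*a/5)/32 + 2*exp(3*a/2)/3


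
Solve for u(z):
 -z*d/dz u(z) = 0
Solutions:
 u(z) = C1


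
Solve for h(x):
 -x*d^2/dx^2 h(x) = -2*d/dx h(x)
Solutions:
 h(x) = C1 + C2*x^3


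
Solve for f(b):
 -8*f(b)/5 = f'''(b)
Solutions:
 f(b) = C3*exp(-2*5^(2/3)*b/5) + (C1*sin(sqrt(3)*5^(2/3)*b/5) + C2*cos(sqrt(3)*5^(2/3)*b/5))*exp(5^(2/3)*b/5)


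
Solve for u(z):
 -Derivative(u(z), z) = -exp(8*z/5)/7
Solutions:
 u(z) = C1 + 5*exp(8*z/5)/56


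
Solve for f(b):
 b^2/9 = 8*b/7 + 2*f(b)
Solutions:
 f(b) = b*(7*b - 72)/126


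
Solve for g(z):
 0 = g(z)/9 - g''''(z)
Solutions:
 g(z) = C1*exp(-sqrt(3)*z/3) + C2*exp(sqrt(3)*z/3) + C3*sin(sqrt(3)*z/3) + C4*cos(sqrt(3)*z/3)


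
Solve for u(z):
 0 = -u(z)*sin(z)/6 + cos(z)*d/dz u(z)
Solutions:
 u(z) = C1/cos(z)^(1/6)


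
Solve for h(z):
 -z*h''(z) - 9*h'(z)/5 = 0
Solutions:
 h(z) = C1 + C2/z^(4/5)


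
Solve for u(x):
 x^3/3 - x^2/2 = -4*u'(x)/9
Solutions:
 u(x) = C1 - 3*x^4/16 + 3*x^3/8


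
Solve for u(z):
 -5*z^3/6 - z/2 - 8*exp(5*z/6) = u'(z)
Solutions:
 u(z) = C1 - 5*z^4/24 - z^2/4 - 48*exp(5*z/6)/5


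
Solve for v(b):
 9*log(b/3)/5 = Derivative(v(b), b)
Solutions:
 v(b) = C1 + 9*b*log(b)/5 - 9*b*log(3)/5 - 9*b/5


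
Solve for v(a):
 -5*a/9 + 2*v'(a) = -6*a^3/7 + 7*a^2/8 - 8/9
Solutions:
 v(a) = C1 - 3*a^4/28 + 7*a^3/48 + 5*a^2/36 - 4*a/9


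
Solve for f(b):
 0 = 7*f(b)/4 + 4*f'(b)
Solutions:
 f(b) = C1*exp(-7*b/16)


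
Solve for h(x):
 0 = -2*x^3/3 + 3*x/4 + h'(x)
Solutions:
 h(x) = C1 + x^4/6 - 3*x^2/8


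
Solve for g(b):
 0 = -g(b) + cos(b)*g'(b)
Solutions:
 g(b) = C1*sqrt(sin(b) + 1)/sqrt(sin(b) - 1)


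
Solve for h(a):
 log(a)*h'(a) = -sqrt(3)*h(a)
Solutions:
 h(a) = C1*exp(-sqrt(3)*li(a))


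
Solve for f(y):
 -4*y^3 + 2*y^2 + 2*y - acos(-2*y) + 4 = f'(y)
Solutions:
 f(y) = C1 - y^4 + 2*y^3/3 + y^2 - y*acos(-2*y) + 4*y - sqrt(1 - 4*y^2)/2


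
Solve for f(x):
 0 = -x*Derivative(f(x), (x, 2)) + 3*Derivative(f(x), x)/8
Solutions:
 f(x) = C1 + C2*x^(11/8)


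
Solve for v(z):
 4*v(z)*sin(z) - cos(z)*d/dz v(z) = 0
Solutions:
 v(z) = C1/cos(z)^4


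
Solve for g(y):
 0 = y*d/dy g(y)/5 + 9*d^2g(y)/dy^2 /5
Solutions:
 g(y) = C1 + C2*erf(sqrt(2)*y/6)


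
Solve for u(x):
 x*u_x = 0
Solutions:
 u(x) = C1


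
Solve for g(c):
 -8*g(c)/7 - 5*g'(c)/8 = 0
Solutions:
 g(c) = C1*exp(-64*c/35)


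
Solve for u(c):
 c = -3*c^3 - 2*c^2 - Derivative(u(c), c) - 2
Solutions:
 u(c) = C1 - 3*c^4/4 - 2*c^3/3 - c^2/2 - 2*c


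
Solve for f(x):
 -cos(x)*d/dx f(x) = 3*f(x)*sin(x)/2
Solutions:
 f(x) = C1*cos(x)^(3/2)


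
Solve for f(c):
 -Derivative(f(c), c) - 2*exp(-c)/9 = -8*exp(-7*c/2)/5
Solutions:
 f(c) = C1 + 2*exp(-c)/9 - 16*exp(-7*c/2)/35


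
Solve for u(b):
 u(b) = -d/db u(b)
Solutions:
 u(b) = C1*exp(-b)


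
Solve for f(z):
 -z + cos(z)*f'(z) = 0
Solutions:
 f(z) = C1 + Integral(z/cos(z), z)


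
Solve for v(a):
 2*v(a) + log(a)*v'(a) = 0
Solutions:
 v(a) = C1*exp(-2*li(a))


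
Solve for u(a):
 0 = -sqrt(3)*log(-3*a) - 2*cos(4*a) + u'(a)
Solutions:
 u(a) = C1 + sqrt(3)*a*(log(-a) - 1) + sqrt(3)*a*log(3) + sin(4*a)/2


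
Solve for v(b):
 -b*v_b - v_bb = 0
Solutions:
 v(b) = C1 + C2*erf(sqrt(2)*b/2)


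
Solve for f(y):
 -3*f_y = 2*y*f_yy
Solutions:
 f(y) = C1 + C2/sqrt(y)


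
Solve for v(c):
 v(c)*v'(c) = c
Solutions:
 v(c) = -sqrt(C1 + c^2)
 v(c) = sqrt(C1 + c^2)


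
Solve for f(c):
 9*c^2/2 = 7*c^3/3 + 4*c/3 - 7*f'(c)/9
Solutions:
 f(c) = C1 + 3*c^4/4 - 27*c^3/14 + 6*c^2/7


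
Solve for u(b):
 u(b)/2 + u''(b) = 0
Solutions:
 u(b) = C1*sin(sqrt(2)*b/2) + C2*cos(sqrt(2)*b/2)


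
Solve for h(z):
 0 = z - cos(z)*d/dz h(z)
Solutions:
 h(z) = C1 + Integral(z/cos(z), z)


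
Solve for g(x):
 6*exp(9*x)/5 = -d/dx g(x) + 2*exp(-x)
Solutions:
 g(x) = C1 - 2*exp(9*x)/15 - 2*exp(-x)


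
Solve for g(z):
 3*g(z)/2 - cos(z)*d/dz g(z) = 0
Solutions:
 g(z) = C1*(sin(z) + 1)^(3/4)/(sin(z) - 1)^(3/4)


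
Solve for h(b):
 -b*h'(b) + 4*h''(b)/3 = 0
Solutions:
 h(b) = C1 + C2*erfi(sqrt(6)*b/4)


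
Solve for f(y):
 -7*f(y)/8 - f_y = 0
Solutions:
 f(y) = C1*exp(-7*y/8)


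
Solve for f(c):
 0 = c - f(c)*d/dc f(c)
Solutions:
 f(c) = -sqrt(C1 + c^2)
 f(c) = sqrt(C1 + c^2)


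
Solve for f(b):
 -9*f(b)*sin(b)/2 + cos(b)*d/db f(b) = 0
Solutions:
 f(b) = C1/cos(b)^(9/2)


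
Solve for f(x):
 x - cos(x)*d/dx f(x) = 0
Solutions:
 f(x) = C1 + Integral(x/cos(x), x)


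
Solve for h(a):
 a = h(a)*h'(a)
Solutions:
 h(a) = -sqrt(C1 + a^2)
 h(a) = sqrt(C1 + a^2)


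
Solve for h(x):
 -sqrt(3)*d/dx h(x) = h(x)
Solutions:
 h(x) = C1*exp(-sqrt(3)*x/3)


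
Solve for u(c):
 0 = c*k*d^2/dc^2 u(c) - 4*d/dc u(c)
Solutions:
 u(c) = C1 + c^(((re(k) + 4)*re(k) + im(k)^2)/(re(k)^2 + im(k)^2))*(C2*sin(4*log(c)*Abs(im(k))/(re(k)^2 + im(k)^2)) + C3*cos(4*log(c)*im(k)/(re(k)^2 + im(k)^2)))


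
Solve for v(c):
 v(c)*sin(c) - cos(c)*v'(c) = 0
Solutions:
 v(c) = C1/cos(c)


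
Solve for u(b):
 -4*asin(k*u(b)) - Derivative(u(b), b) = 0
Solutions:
 Integral(1/asin(_y*k), (_y, u(b))) = C1 - 4*b


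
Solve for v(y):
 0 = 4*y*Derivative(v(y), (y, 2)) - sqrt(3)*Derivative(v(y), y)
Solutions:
 v(y) = C1 + C2*y^(sqrt(3)/4 + 1)


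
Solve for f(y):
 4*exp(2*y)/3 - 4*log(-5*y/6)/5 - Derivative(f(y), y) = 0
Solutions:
 f(y) = C1 - 4*y*log(-y)/5 + 4*y*(-log(5) + 1 + log(6))/5 + 2*exp(2*y)/3


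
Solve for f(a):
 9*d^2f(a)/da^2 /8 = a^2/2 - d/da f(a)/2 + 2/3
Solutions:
 f(a) = C1 + C2*exp(-4*a/9) + a^3/3 - 9*a^2/4 + 275*a/24


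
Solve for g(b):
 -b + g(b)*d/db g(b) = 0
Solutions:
 g(b) = -sqrt(C1 + b^2)
 g(b) = sqrt(C1 + b^2)


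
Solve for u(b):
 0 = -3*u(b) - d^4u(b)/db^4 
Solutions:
 u(b) = (C1*sin(sqrt(2)*3^(1/4)*b/2) + C2*cos(sqrt(2)*3^(1/4)*b/2))*exp(-sqrt(2)*3^(1/4)*b/2) + (C3*sin(sqrt(2)*3^(1/4)*b/2) + C4*cos(sqrt(2)*3^(1/4)*b/2))*exp(sqrt(2)*3^(1/4)*b/2)


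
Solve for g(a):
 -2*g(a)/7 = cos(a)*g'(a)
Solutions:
 g(a) = C1*(sin(a) - 1)^(1/7)/(sin(a) + 1)^(1/7)


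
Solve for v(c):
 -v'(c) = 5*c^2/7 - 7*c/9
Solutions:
 v(c) = C1 - 5*c^3/21 + 7*c^2/18


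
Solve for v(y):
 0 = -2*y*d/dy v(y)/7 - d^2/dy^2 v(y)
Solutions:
 v(y) = C1 + C2*erf(sqrt(7)*y/7)


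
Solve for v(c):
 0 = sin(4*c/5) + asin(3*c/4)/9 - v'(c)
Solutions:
 v(c) = C1 + c*asin(3*c/4)/9 + sqrt(16 - 9*c^2)/27 - 5*cos(4*c/5)/4


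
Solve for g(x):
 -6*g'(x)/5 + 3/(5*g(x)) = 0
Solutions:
 g(x) = -sqrt(C1 + x)
 g(x) = sqrt(C1 + x)


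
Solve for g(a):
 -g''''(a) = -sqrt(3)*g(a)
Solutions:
 g(a) = C1*exp(-3^(1/8)*a) + C2*exp(3^(1/8)*a) + C3*sin(3^(1/8)*a) + C4*cos(3^(1/8)*a)


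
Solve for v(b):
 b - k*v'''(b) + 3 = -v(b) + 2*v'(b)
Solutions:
 v(b) = C1*exp(2^(1/3)*b*(6^(1/3)*(sqrt(3)*sqrt((27 + 32/k)/k^2) - 9/k)^(1/3)/12 - 2^(1/3)*3^(5/6)*I*(sqrt(3)*sqrt((27 + 32/k)/k^2) - 9/k)^(1/3)/12 + 4/(k*(-3^(1/3) + 3^(5/6)*I)*(sqrt(3)*sqrt((27 + 32/k)/k^2) - 9/k)^(1/3)))) + C2*exp(2^(1/3)*b*(6^(1/3)*(sqrt(3)*sqrt((27 + 32/k)/k^2) - 9/k)^(1/3)/12 + 2^(1/3)*3^(5/6)*I*(sqrt(3)*sqrt((27 + 32/k)/k^2) - 9/k)^(1/3)/12 - 4/(k*(3^(1/3) + 3^(5/6)*I)*(sqrt(3)*sqrt((27 + 32/k)/k^2) - 9/k)^(1/3)))) + C3*exp(6^(1/3)*b*(-2^(1/3)*(sqrt(3)*sqrt((27 + 32/k)/k^2) - 9/k)^(1/3) + 4*3^(1/3)/(k*(sqrt(3)*sqrt((27 + 32/k)/k^2) - 9/k)^(1/3)))/6) - b - 5


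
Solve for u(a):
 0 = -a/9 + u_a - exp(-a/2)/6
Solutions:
 u(a) = C1 + a^2/18 - exp(-a/2)/3


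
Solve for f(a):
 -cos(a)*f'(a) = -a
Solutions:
 f(a) = C1 + Integral(a/cos(a), a)


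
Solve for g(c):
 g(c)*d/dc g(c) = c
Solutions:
 g(c) = -sqrt(C1 + c^2)
 g(c) = sqrt(C1 + c^2)


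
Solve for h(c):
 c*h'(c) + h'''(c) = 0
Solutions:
 h(c) = C1 + Integral(C2*airyai(-c) + C3*airybi(-c), c)


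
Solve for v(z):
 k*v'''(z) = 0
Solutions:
 v(z) = C1 + C2*z + C3*z^2


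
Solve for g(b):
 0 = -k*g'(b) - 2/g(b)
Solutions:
 g(b) = -sqrt(C1 - 4*b/k)
 g(b) = sqrt(C1 - 4*b/k)


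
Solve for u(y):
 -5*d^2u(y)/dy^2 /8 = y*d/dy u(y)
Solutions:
 u(y) = C1 + C2*erf(2*sqrt(5)*y/5)


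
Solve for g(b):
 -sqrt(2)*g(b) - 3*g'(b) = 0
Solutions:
 g(b) = C1*exp(-sqrt(2)*b/3)


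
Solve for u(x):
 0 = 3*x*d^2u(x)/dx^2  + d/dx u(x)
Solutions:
 u(x) = C1 + C2*x^(2/3)


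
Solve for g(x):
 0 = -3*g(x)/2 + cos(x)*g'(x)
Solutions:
 g(x) = C1*(sin(x) + 1)^(3/4)/(sin(x) - 1)^(3/4)


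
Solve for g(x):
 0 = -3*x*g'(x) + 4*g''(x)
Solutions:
 g(x) = C1 + C2*erfi(sqrt(6)*x/4)


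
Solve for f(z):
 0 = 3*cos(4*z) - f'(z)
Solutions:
 f(z) = C1 + 3*sin(4*z)/4


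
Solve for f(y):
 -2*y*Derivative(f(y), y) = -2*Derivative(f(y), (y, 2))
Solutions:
 f(y) = C1 + C2*erfi(sqrt(2)*y/2)


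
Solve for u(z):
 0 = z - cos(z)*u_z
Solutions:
 u(z) = C1 + Integral(z/cos(z), z)


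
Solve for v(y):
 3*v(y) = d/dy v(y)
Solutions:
 v(y) = C1*exp(3*y)


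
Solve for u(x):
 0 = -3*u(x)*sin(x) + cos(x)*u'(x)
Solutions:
 u(x) = C1/cos(x)^3


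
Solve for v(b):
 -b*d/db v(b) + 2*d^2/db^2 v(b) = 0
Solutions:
 v(b) = C1 + C2*erfi(b/2)


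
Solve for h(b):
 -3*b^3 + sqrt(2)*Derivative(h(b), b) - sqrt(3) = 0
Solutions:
 h(b) = C1 + 3*sqrt(2)*b^4/8 + sqrt(6)*b/2


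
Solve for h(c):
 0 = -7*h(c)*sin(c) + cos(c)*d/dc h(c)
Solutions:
 h(c) = C1/cos(c)^7


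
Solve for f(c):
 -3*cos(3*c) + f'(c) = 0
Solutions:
 f(c) = C1 + sin(3*c)


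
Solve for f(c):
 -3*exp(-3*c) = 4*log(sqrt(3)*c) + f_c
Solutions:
 f(c) = C1 - 4*c*log(c) + 2*c*(2 - log(3)) + exp(-3*c)


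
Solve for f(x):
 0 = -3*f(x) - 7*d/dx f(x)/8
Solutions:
 f(x) = C1*exp(-24*x/7)


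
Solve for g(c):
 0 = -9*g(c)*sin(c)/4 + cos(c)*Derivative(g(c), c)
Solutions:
 g(c) = C1/cos(c)^(9/4)


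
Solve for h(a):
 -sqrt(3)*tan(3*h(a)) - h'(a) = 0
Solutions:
 h(a) = -asin(C1*exp(-3*sqrt(3)*a))/3 + pi/3
 h(a) = asin(C1*exp(-3*sqrt(3)*a))/3


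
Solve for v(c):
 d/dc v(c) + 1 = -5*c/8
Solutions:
 v(c) = C1 - 5*c^2/16 - c


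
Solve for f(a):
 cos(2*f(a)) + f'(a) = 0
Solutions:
 f(a) = -asin((C1 + exp(4*a))/(C1 - exp(4*a)))/2 + pi/2
 f(a) = asin((C1 + exp(4*a))/(C1 - exp(4*a)))/2


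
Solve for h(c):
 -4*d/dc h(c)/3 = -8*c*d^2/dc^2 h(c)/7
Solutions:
 h(c) = C1 + C2*c^(13/6)


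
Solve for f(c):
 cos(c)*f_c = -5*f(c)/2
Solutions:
 f(c) = C1*(sin(c) - 1)^(5/4)/(sin(c) + 1)^(5/4)


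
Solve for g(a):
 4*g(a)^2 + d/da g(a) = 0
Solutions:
 g(a) = 1/(C1 + 4*a)


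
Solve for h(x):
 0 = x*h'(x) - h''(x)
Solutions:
 h(x) = C1 + C2*erfi(sqrt(2)*x/2)


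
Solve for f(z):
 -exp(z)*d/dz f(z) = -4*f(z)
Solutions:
 f(z) = C1*exp(-4*exp(-z))


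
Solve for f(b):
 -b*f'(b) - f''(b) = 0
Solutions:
 f(b) = C1 + C2*erf(sqrt(2)*b/2)


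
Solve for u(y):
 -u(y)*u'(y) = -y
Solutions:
 u(y) = -sqrt(C1 + y^2)
 u(y) = sqrt(C1 + y^2)


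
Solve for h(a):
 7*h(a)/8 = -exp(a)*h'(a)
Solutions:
 h(a) = C1*exp(7*exp(-a)/8)


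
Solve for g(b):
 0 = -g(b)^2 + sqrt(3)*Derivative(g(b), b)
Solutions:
 g(b) = -3/(C1 + sqrt(3)*b)


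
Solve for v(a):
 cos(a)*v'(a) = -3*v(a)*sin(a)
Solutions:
 v(a) = C1*cos(a)^3


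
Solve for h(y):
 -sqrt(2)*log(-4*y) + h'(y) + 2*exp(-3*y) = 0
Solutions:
 h(y) = C1 + sqrt(2)*y*log(-y) + sqrt(2)*y*(-1 + 2*log(2)) + 2*exp(-3*y)/3


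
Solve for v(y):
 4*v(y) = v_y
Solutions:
 v(y) = C1*exp(4*y)


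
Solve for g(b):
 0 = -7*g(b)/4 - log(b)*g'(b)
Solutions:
 g(b) = C1*exp(-7*li(b)/4)


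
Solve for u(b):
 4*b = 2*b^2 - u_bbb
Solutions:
 u(b) = C1 + C2*b + C3*b^2 + b^5/30 - b^4/6


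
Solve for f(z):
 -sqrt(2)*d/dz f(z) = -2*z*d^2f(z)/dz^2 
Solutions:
 f(z) = C1 + C2*z^(sqrt(2)/2 + 1)


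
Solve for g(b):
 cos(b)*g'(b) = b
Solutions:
 g(b) = C1 + Integral(b/cos(b), b)


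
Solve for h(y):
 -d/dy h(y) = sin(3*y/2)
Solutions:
 h(y) = C1 + 2*cos(3*y/2)/3


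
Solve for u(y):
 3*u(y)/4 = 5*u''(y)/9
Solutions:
 u(y) = C1*exp(-3*sqrt(15)*y/10) + C2*exp(3*sqrt(15)*y/10)


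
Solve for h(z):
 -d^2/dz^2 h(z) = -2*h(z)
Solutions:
 h(z) = C1*exp(-sqrt(2)*z) + C2*exp(sqrt(2)*z)


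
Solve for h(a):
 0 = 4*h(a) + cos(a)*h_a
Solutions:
 h(a) = C1*(sin(a)^2 - 2*sin(a) + 1)/(sin(a)^2 + 2*sin(a) + 1)


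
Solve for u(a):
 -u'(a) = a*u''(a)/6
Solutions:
 u(a) = C1 + C2/a^5


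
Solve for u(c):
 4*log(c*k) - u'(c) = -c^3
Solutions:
 u(c) = C1 + c^4/4 + 4*c*log(c*k) - 4*c


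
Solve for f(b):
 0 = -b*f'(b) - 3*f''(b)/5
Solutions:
 f(b) = C1 + C2*erf(sqrt(30)*b/6)


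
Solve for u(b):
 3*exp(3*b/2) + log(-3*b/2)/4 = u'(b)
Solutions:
 u(b) = C1 + b*log(-b)/4 + b*(-1 - log(2) + log(3))/4 + 2*exp(3*b/2)


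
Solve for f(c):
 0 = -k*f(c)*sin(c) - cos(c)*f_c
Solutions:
 f(c) = C1*exp(k*log(cos(c)))


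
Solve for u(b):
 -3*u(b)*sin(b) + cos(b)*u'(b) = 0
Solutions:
 u(b) = C1/cos(b)^3


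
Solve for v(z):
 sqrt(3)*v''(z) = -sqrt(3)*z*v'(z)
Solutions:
 v(z) = C1 + C2*erf(sqrt(2)*z/2)


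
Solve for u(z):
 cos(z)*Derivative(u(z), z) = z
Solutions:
 u(z) = C1 + Integral(z/cos(z), z)


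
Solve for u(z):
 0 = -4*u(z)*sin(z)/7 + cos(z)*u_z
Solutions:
 u(z) = C1/cos(z)^(4/7)


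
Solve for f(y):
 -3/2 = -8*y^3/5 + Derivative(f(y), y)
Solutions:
 f(y) = C1 + 2*y^4/5 - 3*y/2


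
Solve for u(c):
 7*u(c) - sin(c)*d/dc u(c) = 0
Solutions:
 u(c) = C1*sqrt(cos(c) - 1)*(cos(c)^3 - 3*cos(c)^2 + 3*cos(c) - 1)/(sqrt(cos(c) + 1)*(cos(c)^3 + 3*cos(c)^2 + 3*cos(c) + 1))


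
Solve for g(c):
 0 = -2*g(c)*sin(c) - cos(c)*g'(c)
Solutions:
 g(c) = C1*cos(c)^2


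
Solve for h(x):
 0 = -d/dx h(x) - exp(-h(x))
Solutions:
 h(x) = log(C1 - x)


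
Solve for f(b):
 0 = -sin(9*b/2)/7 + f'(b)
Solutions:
 f(b) = C1 - 2*cos(9*b/2)/63


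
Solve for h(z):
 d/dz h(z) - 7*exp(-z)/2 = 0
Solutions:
 h(z) = C1 - 7*exp(-z)/2


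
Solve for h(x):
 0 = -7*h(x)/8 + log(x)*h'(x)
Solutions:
 h(x) = C1*exp(7*li(x)/8)


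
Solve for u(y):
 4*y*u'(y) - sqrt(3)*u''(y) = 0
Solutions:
 u(y) = C1 + C2*erfi(sqrt(2)*3^(3/4)*y/3)


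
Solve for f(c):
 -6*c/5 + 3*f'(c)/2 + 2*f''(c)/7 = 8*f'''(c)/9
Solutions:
 f(c) = C1 + C2*exp(3*c*(3 - sqrt(597))/56) + C3*exp(3*c*(3 + sqrt(597))/56) + 2*c^2/5 - 16*c/105


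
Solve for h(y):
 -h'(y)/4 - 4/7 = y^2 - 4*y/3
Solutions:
 h(y) = C1 - 4*y^3/3 + 8*y^2/3 - 16*y/7


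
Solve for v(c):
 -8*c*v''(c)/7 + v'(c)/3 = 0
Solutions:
 v(c) = C1 + C2*c^(31/24)


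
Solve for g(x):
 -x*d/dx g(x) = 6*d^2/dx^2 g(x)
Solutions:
 g(x) = C1 + C2*erf(sqrt(3)*x/6)


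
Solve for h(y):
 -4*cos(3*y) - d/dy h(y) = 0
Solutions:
 h(y) = C1 - 4*sin(3*y)/3


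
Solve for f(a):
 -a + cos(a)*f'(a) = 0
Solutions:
 f(a) = C1 + Integral(a/cos(a), a)


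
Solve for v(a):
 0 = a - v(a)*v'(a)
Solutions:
 v(a) = -sqrt(C1 + a^2)
 v(a) = sqrt(C1 + a^2)


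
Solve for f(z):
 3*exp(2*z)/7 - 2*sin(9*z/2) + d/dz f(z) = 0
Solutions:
 f(z) = C1 - 3*exp(2*z)/14 - 4*cos(9*z/2)/9


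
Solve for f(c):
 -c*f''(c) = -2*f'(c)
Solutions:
 f(c) = C1 + C2*c^3


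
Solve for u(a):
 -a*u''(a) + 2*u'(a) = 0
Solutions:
 u(a) = C1 + C2*a^3


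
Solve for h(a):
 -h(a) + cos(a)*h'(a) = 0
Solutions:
 h(a) = C1*sqrt(sin(a) + 1)/sqrt(sin(a) - 1)


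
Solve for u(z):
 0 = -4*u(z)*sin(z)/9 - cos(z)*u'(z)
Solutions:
 u(z) = C1*cos(z)^(4/9)


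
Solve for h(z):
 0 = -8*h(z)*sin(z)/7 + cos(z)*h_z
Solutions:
 h(z) = C1/cos(z)^(8/7)


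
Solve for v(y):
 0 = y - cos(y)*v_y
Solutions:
 v(y) = C1 + Integral(y/cos(y), y)


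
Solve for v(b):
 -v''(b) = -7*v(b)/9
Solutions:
 v(b) = C1*exp(-sqrt(7)*b/3) + C2*exp(sqrt(7)*b/3)


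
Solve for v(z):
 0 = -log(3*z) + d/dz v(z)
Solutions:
 v(z) = C1 + z*log(z) - z + z*log(3)


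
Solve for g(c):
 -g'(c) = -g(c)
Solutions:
 g(c) = C1*exp(c)


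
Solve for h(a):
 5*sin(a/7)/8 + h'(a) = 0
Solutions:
 h(a) = C1 + 35*cos(a/7)/8


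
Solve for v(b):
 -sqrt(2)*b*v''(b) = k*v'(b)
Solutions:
 v(b) = C1 + b^(-sqrt(2)*re(k)/2 + 1)*(C2*sin(sqrt(2)*log(b)*Abs(im(k))/2) + C3*cos(sqrt(2)*log(b)*im(k)/2))


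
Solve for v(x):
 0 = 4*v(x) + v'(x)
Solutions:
 v(x) = C1*exp(-4*x)


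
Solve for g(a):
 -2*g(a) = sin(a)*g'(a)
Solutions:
 g(a) = C1*(cos(a) + 1)/(cos(a) - 1)


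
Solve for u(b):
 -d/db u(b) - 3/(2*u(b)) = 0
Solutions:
 u(b) = -sqrt(C1 - 3*b)
 u(b) = sqrt(C1 - 3*b)


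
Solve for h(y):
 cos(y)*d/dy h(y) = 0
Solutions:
 h(y) = C1


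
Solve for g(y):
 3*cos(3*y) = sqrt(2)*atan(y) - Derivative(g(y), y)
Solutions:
 g(y) = C1 + sqrt(2)*(y*atan(y) - log(y^2 + 1)/2) - sin(3*y)


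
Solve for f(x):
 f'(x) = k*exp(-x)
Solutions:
 f(x) = C1 - k*exp(-x)


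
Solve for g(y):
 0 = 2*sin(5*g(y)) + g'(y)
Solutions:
 g(y) = -acos((-C1 - exp(20*y))/(C1 - exp(20*y)))/5 + 2*pi/5
 g(y) = acos((-C1 - exp(20*y))/(C1 - exp(20*y)))/5


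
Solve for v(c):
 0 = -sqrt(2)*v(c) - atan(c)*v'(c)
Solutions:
 v(c) = C1*exp(-sqrt(2)*Integral(1/atan(c), c))
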